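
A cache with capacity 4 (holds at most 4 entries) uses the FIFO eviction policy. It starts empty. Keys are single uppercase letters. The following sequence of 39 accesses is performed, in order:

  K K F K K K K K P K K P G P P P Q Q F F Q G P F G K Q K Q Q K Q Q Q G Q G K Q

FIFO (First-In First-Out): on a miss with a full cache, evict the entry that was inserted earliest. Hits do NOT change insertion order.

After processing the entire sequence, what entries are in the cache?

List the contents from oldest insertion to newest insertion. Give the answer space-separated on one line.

Answer: P G Q K

Derivation:
FIFO simulation (capacity=4):
  1. access K: MISS. Cache (old->new): [K]
  2. access K: HIT. Cache (old->new): [K]
  3. access F: MISS. Cache (old->new): [K F]
  4. access K: HIT. Cache (old->new): [K F]
  5. access K: HIT. Cache (old->new): [K F]
  6. access K: HIT. Cache (old->new): [K F]
  7. access K: HIT. Cache (old->new): [K F]
  8. access K: HIT. Cache (old->new): [K F]
  9. access P: MISS. Cache (old->new): [K F P]
  10. access K: HIT. Cache (old->new): [K F P]
  11. access K: HIT. Cache (old->new): [K F P]
  12. access P: HIT. Cache (old->new): [K F P]
  13. access G: MISS. Cache (old->new): [K F P G]
  14. access P: HIT. Cache (old->new): [K F P G]
  15. access P: HIT. Cache (old->new): [K F P G]
  16. access P: HIT. Cache (old->new): [K F P G]
  17. access Q: MISS, evict K. Cache (old->new): [F P G Q]
  18. access Q: HIT. Cache (old->new): [F P G Q]
  19. access F: HIT. Cache (old->new): [F P G Q]
  20. access F: HIT. Cache (old->new): [F P G Q]
  21. access Q: HIT. Cache (old->new): [F P G Q]
  22. access G: HIT. Cache (old->new): [F P G Q]
  23. access P: HIT. Cache (old->new): [F P G Q]
  24. access F: HIT. Cache (old->new): [F P G Q]
  25. access G: HIT. Cache (old->new): [F P G Q]
  26. access K: MISS, evict F. Cache (old->new): [P G Q K]
  27. access Q: HIT. Cache (old->new): [P G Q K]
  28. access K: HIT. Cache (old->new): [P G Q K]
  29. access Q: HIT. Cache (old->new): [P G Q K]
  30. access Q: HIT. Cache (old->new): [P G Q K]
  31. access K: HIT. Cache (old->new): [P G Q K]
  32. access Q: HIT. Cache (old->new): [P G Q K]
  33. access Q: HIT. Cache (old->new): [P G Q K]
  34. access Q: HIT. Cache (old->new): [P G Q K]
  35. access G: HIT. Cache (old->new): [P G Q K]
  36. access Q: HIT. Cache (old->new): [P G Q K]
  37. access G: HIT. Cache (old->new): [P G Q K]
  38. access K: HIT. Cache (old->new): [P G Q K]
  39. access Q: HIT. Cache (old->new): [P G Q K]
Total: 33 hits, 6 misses, 2 evictions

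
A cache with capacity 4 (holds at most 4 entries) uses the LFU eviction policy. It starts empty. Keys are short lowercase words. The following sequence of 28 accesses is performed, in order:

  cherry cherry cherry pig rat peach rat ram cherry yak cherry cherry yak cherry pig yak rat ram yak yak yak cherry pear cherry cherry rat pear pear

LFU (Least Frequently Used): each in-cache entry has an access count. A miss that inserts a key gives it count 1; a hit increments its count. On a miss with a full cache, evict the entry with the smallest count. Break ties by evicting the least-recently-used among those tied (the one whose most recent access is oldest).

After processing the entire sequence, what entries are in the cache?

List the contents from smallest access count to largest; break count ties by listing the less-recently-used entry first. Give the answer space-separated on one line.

LFU simulation (capacity=4):
  1. access cherry: MISS. Cache: [cherry(c=1)]
  2. access cherry: HIT, count now 2. Cache: [cherry(c=2)]
  3. access cherry: HIT, count now 3. Cache: [cherry(c=3)]
  4. access pig: MISS. Cache: [pig(c=1) cherry(c=3)]
  5. access rat: MISS. Cache: [pig(c=1) rat(c=1) cherry(c=3)]
  6. access peach: MISS. Cache: [pig(c=1) rat(c=1) peach(c=1) cherry(c=3)]
  7. access rat: HIT, count now 2. Cache: [pig(c=1) peach(c=1) rat(c=2) cherry(c=3)]
  8. access ram: MISS, evict pig(c=1). Cache: [peach(c=1) ram(c=1) rat(c=2) cherry(c=3)]
  9. access cherry: HIT, count now 4. Cache: [peach(c=1) ram(c=1) rat(c=2) cherry(c=4)]
  10. access yak: MISS, evict peach(c=1). Cache: [ram(c=1) yak(c=1) rat(c=2) cherry(c=4)]
  11. access cherry: HIT, count now 5. Cache: [ram(c=1) yak(c=1) rat(c=2) cherry(c=5)]
  12. access cherry: HIT, count now 6. Cache: [ram(c=1) yak(c=1) rat(c=2) cherry(c=6)]
  13. access yak: HIT, count now 2. Cache: [ram(c=1) rat(c=2) yak(c=2) cherry(c=6)]
  14. access cherry: HIT, count now 7. Cache: [ram(c=1) rat(c=2) yak(c=2) cherry(c=7)]
  15. access pig: MISS, evict ram(c=1). Cache: [pig(c=1) rat(c=2) yak(c=2) cherry(c=7)]
  16. access yak: HIT, count now 3. Cache: [pig(c=1) rat(c=2) yak(c=3) cherry(c=7)]
  17. access rat: HIT, count now 3. Cache: [pig(c=1) yak(c=3) rat(c=3) cherry(c=7)]
  18. access ram: MISS, evict pig(c=1). Cache: [ram(c=1) yak(c=3) rat(c=3) cherry(c=7)]
  19. access yak: HIT, count now 4. Cache: [ram(c=1) rat(c=3) yak(c=4) cherry(c=7)]
  20. access yak: HIT, count now 5. Cache: [ram(c=1) rat(c=3) yak(c=5) cherry(c=7)]
  21. access yak: HIT, count now 6. Cache: [ram(c=1) rat(c=3) yak(c=6) cherry(c=7)]
  22. access cherry: HIT, count now 8. Cache: [ram(c=1) rat(c=3) yak(c=6) cherry(c=8)]
  23. access pear: MISS, evict ram(c=1). Cache: [pear(c=1) rat(c=3) yak(c=6) cherry(c=8)]
  24. access cherry: HIT, count now 9. Cache: [pear(c=1) rat(c=3) yak(c=6) cherry(c=9)]
  25. access cherry: HIT, count now 10. Cache: [pear(c=1) rat(c=3) yak(c=6) cherry(c=10)]
  26. access rat: HIT, count now 4. Cache: [pear(c=1) rat(c=4) yak(c=6) cherry(c=10)]
  27. access pear: HIT, count now 2. Cache: [pear(c=2) rat(c=4) yak(c=6) cherry(c=10)]
  28. access pear: HIT, count now 3. Cache: [pear(c=3) rat(c=4) yak(c=6) cherry(c=10)]
Total: 19 hits, 9 misses, 5 evictions

Answer: pear rat yak cherry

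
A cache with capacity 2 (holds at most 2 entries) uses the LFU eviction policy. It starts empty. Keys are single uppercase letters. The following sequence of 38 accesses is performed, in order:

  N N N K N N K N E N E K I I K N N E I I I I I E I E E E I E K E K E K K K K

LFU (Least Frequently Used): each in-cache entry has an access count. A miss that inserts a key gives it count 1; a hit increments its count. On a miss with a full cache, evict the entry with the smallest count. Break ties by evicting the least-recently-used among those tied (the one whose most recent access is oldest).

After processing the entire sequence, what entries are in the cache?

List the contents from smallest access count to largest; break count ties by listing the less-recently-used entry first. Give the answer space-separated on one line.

LFU simulation (capacity=2):
  1. access N: MISS. Cache: [N(c=1)]
  2. access N: HIT, count now 2. Cache: [N(c=2)]
  3. access N: HIT, count now 3. Cache: [N(c=3)]
  4. access K: MISS. Cache: [K(c=1) N(c=3)]
  5. access N: HIT, count now 4. Cache: [K(c=1) N(c=4)]
  6. access N: HIT, count now 5. Cache: [K(c=1) N(c=5)]
  7. access K: HIT, count now 2. Cache: [K(c=2) N(c=5)]
  8. access N: HIT, count now 6. Cache: [K(c=2) N(c=6)]
  9. access E: MISS, evict K(c=2). Cache: [E(c=1) N(c=6)]
  10. access N: HIT, count now 7. Cache: [E(c=1) N(c=7)]
  11. access E: HIT, count now 2. Cache: [E(c=2) N(c=7)]
  12. access K: MISS, evict E(c=2). Cache: [K(c=1) N(c=7)]
  13. access I: MISS, evict K(c=1). Cache: [I(c=1) N(c=7)]
  14. access I: HIT, count now 2. Cache: [I(c=2) N(c=7)]
  15. access K: MISS, evict I(c=2). Cache: [K(c=1) N(c=7)]
  16. access N: HIT, count now 8. Cache: [K(c=1) N(c=8)]
  17. access N: HIT, count now 9. Cache: [K(c=1) N(c=9)]
  18. access E: MISS, evict K(c=1). Cache: [E(c=1) N(c=9)]
  19. access I: MISS, evict E(c=1). Cache: [I(c=1) N(c=9)]
  20. access I: HIT, count now 2. Cache: [I(c=2) N(c=9)]
  21. access I: HIT, count now 3. Cache: [I(c=3) N(c=9)]
  22. access I: HIT, count now 4. Cache: [I(c=4) N(c=9)]
  23. access I: HIT, count now 5. Cache: [I(c=5) N(c=9)]
  24. access E: MISS, evict I(c=5). Cache: [E(c=1) N(c=9)]
  25. access I: MISS, evict E(c=1). Cache: [I(c=1) N(c=9)]
  26. access E: MISS, evict I(c=1). Cache: [E(c=1) N(c=9)]
  27. access E: HIT, count now 2. Cache: [E(c=2) N(c=9)]
  28. access E: HIT, count now 3. Cache: [E(c=3) N(c=9)]
  29. access I: MISS, evict E(c=3). Cache: [I(c=1) N(c=9)]
  30. access E: MISS, evict I(c=1). Cache: [E(c=1) N(c=9)]
  31. access K: MISS, evict E(c=1). Cache: [K(c=1) N(c=9)]
  32. access E: MISS, evict K(c=1). Cache: [E(c=1) N(c=9)]
  33. access K: MISS, evict E(c=1). Cache: [K(c=1) N(c=9)]
  34. access E: MISS, evict K(c=1). Cache: [E(c=1) N(c=9)]
  35. access K: MISS, evict E(c=1). Cache: [K(c=1) N(c=9)]
  36. access K: HIT, count now 2. Cache: [K(c=2) N(c=9)]
  37. access K: HIT, count now 3. Cache: [K(c=3) N(c=9)]
  38. access K: HIT, count now 4. Cache: [K(c=4) N(c=9)]
Total: 20 hits, 18 misses, 16 evictions

Answer: K N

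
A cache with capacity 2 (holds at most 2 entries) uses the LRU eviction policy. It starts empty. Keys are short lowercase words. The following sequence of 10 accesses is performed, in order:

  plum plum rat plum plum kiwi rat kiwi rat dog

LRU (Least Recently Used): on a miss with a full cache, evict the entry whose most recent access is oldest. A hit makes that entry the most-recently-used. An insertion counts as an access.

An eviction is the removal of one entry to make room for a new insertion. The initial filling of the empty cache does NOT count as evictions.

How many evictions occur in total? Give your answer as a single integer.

Answer: 3

Derivation:
LRU simulation (capacity=2):
  1. access plum: MISS. Cache (LRU->MRU): [plum]
  2. access plum: HIT. Cache (LRU->MRU): [plum]
  3. access rat: MISS. Cache (LRU->MRU): [plum rat]
  4. access plum: HIT. Cache (LRU->MRU): [rat plum]
  5. access plum: HIT. Cache (LRU->MRU): [rat plum]
  6. access kiwi: MISS, evict rat. Cache (LRU->MRU): [plum kiwi]
  7. access rat: MISS, evict plum. Cache (LRU->MRU): [kiwi rat]
  8. access kiwi: HIT. Cache (LRU->MRU): [rat kiwi]
  9. access rat: HIT. Cache (LRU->MRU): [kiwi rat]
  10. access dog: MISS, evict kiwi. Cache (LRU->MRU): [rat dog]
Total: 5 hits, 5 misses, 3 evictions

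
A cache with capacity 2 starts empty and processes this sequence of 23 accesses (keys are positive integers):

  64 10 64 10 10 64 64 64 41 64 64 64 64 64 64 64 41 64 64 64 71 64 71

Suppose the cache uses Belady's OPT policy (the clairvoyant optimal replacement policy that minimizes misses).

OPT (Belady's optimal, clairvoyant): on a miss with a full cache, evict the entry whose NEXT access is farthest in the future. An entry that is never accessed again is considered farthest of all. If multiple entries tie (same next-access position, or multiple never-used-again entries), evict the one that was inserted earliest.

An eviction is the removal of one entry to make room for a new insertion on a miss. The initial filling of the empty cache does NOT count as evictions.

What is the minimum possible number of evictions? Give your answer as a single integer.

OPT (Belady) simulation (capacity=2):
  1. access 64: MISS. Cache: [64]
  2. access 10: MISS. Cache: [64 10]
  3. access 64: HIT. Next use of 64: step 6. Cache: [64 10]
  4. access 10: HIT. Next use of 10: step 5. Cache: [64 10]
  5. access 10: HIT. Next use of 10: never. Cache: [64 10]
  6. access 64: HIT. Next use of 64: step 7. Cache: [64 10]
  7. access 64: HIT. Next use of 64: step 8. Cache: [64 10]
  8. access 64: HIT. Next use of 64: step 10. Cache: [64 10]
  9. access 41: MISS, evict 10 (next use: never). Cache: [64 41]
  10. access 64: HIT. Next use of 64: step 11. Cache: [64 41]
  11. access 64: HIT. Next use of 64: step 12. Cache: [64 41]
  12. access 64: HIT. Next use of 64: step 13. Cache: [64 41]
  13. access 64: HIT. Next use of 64: step 14. Cache: [64 41]
  14. access 64: HIT. Next use of 64: step 15. Cache: [64 41]
  15. access 64: HIT. Next use of 64: step 16. Cache: [64 41]
  16. access 64: HIT. Next use of 64: step 18. Cache: [64 41]
  17. access 41: HIT. Next use of 41: never. Cache: [64 41]
  18. access 64: HIT. Next use of 64: step 19. Cache: [64 41]
  19. access 64: HIT. Next use of 64: step 20. Cache: [64 41]
  20. access 64: HIT. Next use of 64: step 22. Cache: [64 41]
  21. access 71: MISS, evict 41 (next use: never). Cache: [64 71]
  22. access 64: HIT. Next use of 64: never. Cache: [64 71]
  23. access 71: HIT. Next use of 71: never. Cache: [64 71]
Total: 19 hits, 4 misses, 2 evictions

Answer: 2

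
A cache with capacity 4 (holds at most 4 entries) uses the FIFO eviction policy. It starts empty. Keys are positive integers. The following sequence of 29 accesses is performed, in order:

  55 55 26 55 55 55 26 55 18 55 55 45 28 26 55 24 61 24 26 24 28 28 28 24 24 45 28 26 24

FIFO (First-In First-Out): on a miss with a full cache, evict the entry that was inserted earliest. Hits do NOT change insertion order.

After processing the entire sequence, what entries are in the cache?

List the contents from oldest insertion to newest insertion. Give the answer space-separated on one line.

FIFO simulation (capacity=4):
  1. access 55: MISS. Cache (old->new): [55]
  2. access 55: HIT. Cache (old->new): [55]
  3. access 26: MISS. Cache (old->new): [55 26]
  4. access 55: HIT. Cache (old->new): [55 26]
  5. access 55: HIT. Cache (old->new): [55 26]
  6. access 55: HIT. Cache (old->new): [55 26]
  7. access 26: HIT. Cache (old->new): [55 26]
  8. access 55: HIT. Cache (old->new): [55 26]
  9. access 18: MISS. Cache (old->new): [55 26 18]
  10. access 55: HIT. Cache (old->new): [55 26 18]
  11. access 55: HIT. Cache (old->new): [55 26 18]
  12. access 45: MISS. Cache (old->new): [55 26 18 45]
  13. access 28: MISS, evict 55. Cache (old->new): [26 18 45 28]
  14. access 26: HIT. Cache (old->new): [26 18 45 28]
  15. access 55: MISS, evict 26. Cache (old->new): [18 45 28 55]
  16. access 24: MISS, evict 18. Cache (old->new): [45 28 55 24]
  17. access 61: MISS, evict 45. Cache (old->new): [28 55 24 61]
  18. access 24: HIT. Cache (old->new): [28 55 24 61]
  19. access 26: MISS, evict 28. Cache (old->new): [55 24 61 26]
  20. access 24: HIT. Cache (old->new): [55 24 61 26]
  21. access 28: MISS, evict 55. Cache (old->new): [24 61 26 28]
  22. access 28: HIT. Cache (old->new): [24 61 26 28]
  23. access 28: HIT. Cache (old->new): [24 61 26 28]
  24. access 24: HIT. Cache (old->new): [24 61 26 28]
  25. access 24: HIT. Cache (old->new): [24 61 26 28]
  26. access 45: MISS, evict 24. Cache (old->new): [61 26 28 45]
  27. access 28: HIT. Cache (old->new): [61 26 28 45]
  28. access 26: HIT. Cache (old->new): [61 26 28 45]
  29. access 24: MISS, evict 61. Cache (old->new): [26 28 45 24]
Total: 17 hits, 12 misses, 8 evictions

Answer: 26 28 45 24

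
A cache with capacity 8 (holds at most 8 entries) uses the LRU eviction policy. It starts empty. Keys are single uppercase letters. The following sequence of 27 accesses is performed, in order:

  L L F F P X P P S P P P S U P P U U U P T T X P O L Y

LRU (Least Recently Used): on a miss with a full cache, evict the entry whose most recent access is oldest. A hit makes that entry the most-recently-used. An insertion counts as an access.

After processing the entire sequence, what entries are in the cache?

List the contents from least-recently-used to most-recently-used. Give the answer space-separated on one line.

LRU simulation (capacity=8):
  1. access L: MISS. Cache (LRU->MRU): [L]
  2. access L: HIT. Cache (LRU->MRU): [L]
  3. access F: MISS. Cache (LRU->MRU): [L F]
  4. access F: HIT. Cache (LRU->MRU): [L F]
  5. access P: MISS. Cache (LRU->MRU): [L F P]
  6. access X: MISS. Cache (LRU->MRU): [L F P X]
  7. access P: HIT. Cache (LRU->MRU): [L F X P]
  8. access P: HIT. Cache (LRU->MRU): [L F X P]
  9. access S: MISS. Cache (LRU->MRU): [L F X P S]
  10. access P: HIT. Cache (LRU->MRU): [L F X S P]
  11. access P: HIT. Cache (LRU->MRU): [L F X S P]
  12. access P: HIT. Cache (LRU->MRU): [L F X S P]
  13. access S: HIT. Cache (LRU->MRU): [L F X P S]
  14. access U: MISS. Cache (LRU->MRU): [L F X P S U]
  15. access P: HIT. Cache (LRU->MRU): [L F X S U P]
  16. access P: HIT. Cache (LRU->MRU): [L F X S U P]
  17. access U: HIT. Cache (LRU->MRU): [L F X S P U]
  18. access U: HIT. Cache (LRU->MRU): [L F X S P U]
  19. access U: HIT. Cache (LRU->MRU): [L F X S P U]
  20. access P: HIT. Cache (LRU->MRU): [L F X S U P]
  21. access T: MISS. Cache (LRU->MRU): [L F X S U P T]
  22. access T: HIT. Cache (LRU->MRU): [L F X S U P T]
  23. access X: HIT. Cache (LRU->MRU): [L F S U P T X]
  24. access P: HIT. Cache (LRU->MRU): [L F S U T X P]
  25. access O: MISS. Cache (LRU->MRU): [L F S U T X P O]
  26. access L: HIT. Cache (LRU->MRU): [F S U T X P O L]
  27. access Y: MISS, evict F. Cache (LRU->MRU): [S U T X P O L Y]
Total: 18 hits, 9 misses, 1 evictions

Answer: S U T X P O L Y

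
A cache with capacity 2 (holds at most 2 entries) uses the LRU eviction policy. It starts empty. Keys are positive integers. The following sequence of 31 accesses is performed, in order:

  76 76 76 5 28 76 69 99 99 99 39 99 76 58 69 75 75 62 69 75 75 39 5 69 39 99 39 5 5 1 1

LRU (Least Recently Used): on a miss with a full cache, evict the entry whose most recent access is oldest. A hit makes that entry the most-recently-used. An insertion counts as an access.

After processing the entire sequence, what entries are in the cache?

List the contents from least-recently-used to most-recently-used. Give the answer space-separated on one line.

Answer: 5 1

Derivation:
LRU simulation (capacity=2):
  1. access 76: MISS. Cache (LRU->MRU): [76]
  2. access 76: HIT. Cache (LRU->MRU): [76]
  3. access 76: HIT. Cache (LRU->MRU): [76]
  4. access 5: MISS. Cache (LRU->MRU): [76 5]
  5. access 28: MISS, evict 76. Cache (LRU->MRU): [5 28]
  6. access 76: MISS, evict 5. Cache (LRU->MRU): [28 76]
  7. access 69: MISS, evict 28. Cache (LRU->MRU): [76 69]
  8. access 99: MISS, evict 76. Cache (LRU->MRU): [69 99]
  9. access 99: HIT. Cache (LRU->MRU): [69 99]
  10. access 99: HIT. Cache (LRU->MRU): [69 99]
  11. access 39: MISS, evict 69. Cache (LRU->MRU): [99 39]
  12. access 99: HIT. Cache (LRU->MRU): [39 99]
  13. access 76: MISS, evict 39. Cache (LRU->MRU): [99 76]
  14. access 58: MISS, evict 99. Cache (LRU->MRU): [76 58]
  15. access 69: MISS, evict 76. Cache (LRU->MRU): [58 69]
  16. access 75: MISS, evict 58. Cache (LRU->MRU): [69 75]
  17. access 75: HIT. Cache (LRU->MRU): [69 75]
  18. access 62: MISS, evict 69. Cache (LRU->MRU): [75 62]
  19. access 69: MISS, evict 75. Cache (LRU->MRU): [62 69]
  20. access 75: MISS, evict 62. Cache (LRU->MRU): [69 75]
  21. access 75: HIT. Cache (LRU->MRU): [69 75]
  22. access 39: MISS, evict 69. Cache (LRU->MRU): [75 39]
  23. access 5: MISS, evict 75. Cache (LRU->MRU): [39 5]
  24. access 69: MISS, evict 39. Cache (LRU->MRU): [5 69]
  25. access 39: MISS, evict 5. Cache (LRU->MRU): [69 39]
  26. access 99: MISS, evict 69. Cache (LRU->MRU): [39 99]
  27. access 39: HIT. Cache (LRU->MRU): [99 39]
  28. access 5: MISS, evict 99. Cache (LRU->MRU): [39 5]
  29. access 5: HIT. Cache (LRU->MRU): [39 5]
  30. access 1: MISS, evict 39. Cache (LRU->MRU): [5 1]
  31. access 1: HIT. Cache (LRU->MRU): [5 1]
Total: 10 hits, 21 misses, 19 evictions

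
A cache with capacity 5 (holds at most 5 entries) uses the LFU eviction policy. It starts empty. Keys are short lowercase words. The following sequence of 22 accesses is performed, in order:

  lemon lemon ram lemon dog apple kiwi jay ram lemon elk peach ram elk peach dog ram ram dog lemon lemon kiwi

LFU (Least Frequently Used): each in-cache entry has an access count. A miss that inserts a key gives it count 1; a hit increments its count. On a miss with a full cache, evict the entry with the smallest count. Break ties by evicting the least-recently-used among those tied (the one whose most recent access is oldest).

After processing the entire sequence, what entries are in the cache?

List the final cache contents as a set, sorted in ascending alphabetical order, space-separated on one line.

Answer: dog kiwi lemon peach ram

Derivation:
LFU simulation (capacity=5):
  1. access lemon: MISS. Cache: [lemon(c=1)]
  2. access lemon: HIT, count now 2. Cache: [lemon(c=2)]
  3. access ram: MISS. Cache: [ram(c=1) lemon(c=2)]
  4. access lemon: HIT, count now 3. Cache: [ram(c=1) lemon(c=3)]
  5. access dog: MISS. Cache: [ram(c=1) dog(c=1) lemon(c=3)]
  6. access apple: MISS. Cache: [ram(c=1) dog(c=1) apple(c=1) lemon(c=3)]
  7. access kiwi: MISS. Cache: [ram(c=1) dog(c=1) apple(c=1) kiwi(c=1) lemon(c=3)]
  8. access jay: MISS, evict ram(c=1). Cache: [dog(c=1) apple(c=1) kiwi(c=1) jay(c=1) lemon(c=3)]
  9. access ram: MISS, evict dog(c=1). Cache: [apple(c=1) kiwi(c=1) jay(c=1) ram(c=1) lemon(c=3)]
  10. access lemon: HIT, count now 4. Cache: [apple(c=1) kiwi(c=1) jay(c=1) ram(c=1) lemon(c=4)]
  11. access elk: MISS, evict apple(c=1). Cache: [kiwi(c=1) jay(c=1) ram(c=1) elk(c=1) lemon(c=4)]
  12. access peach: MISS, evict kiwi(c=1). Cache: [jay(c=1) ram(c=1) elk(c=1) peach(c=1) lemon(c=4)]
  13. access ram: HIT, count now 2. Cache: [jay(c=1) elk(c=1) peach(c=1) ram(c=2) lemon(c=4)]
  14. access elk: HIT, count now 2. Cache: [jay(c=1) peach(c=1) ram(c=2) elk(c=2) lemon(c=4)]
  15. access peach: HIT, count now 2. Cache: [jay(c=1) ram(c=2) elk(c=2) peach(c=2) lemon(c=4)]
  16. access dog: MISS, evict jay(c=1). Cache: [dog(c=1) ram(c=2) elk(c=2) peach(c=2) lemon(c=4)]
  17. access ram: HIT, count now 3. Cache: [dog(c=1) elk(c=2) peach(c=2) ram(c=3) lemon(c=4)]
  18. access ram: HIT, count now 4. Cache: [dog(c=1) elk(c=2) peach(c=2) lemon(c=4) ram(c=4)]
  19. access dog: HIT, count now 2. Cache: [elk(c=2) peach(c=2) dog(c=2) lemon(c=4) ram(c=4)]
  20. access lemon: HIT, count now 5. Cache: [elk(c=2) peach(c=2) dog(c=2) ram(c=4) lemon(c=5)]
  21. access lemon: HIT, count now 6. Cache: [elk(c=2) peach(c=2) dog(c=2) ram(c=4) lemon(c=6)]
  22. access kiwi: MISS, evict elk(c=2). Cache: [kiwi(c=1) peach(c=2) dog(c=2) ram(c=4) lemon(c=6)]
Total: 11 hits, 11 misses, 6 evictions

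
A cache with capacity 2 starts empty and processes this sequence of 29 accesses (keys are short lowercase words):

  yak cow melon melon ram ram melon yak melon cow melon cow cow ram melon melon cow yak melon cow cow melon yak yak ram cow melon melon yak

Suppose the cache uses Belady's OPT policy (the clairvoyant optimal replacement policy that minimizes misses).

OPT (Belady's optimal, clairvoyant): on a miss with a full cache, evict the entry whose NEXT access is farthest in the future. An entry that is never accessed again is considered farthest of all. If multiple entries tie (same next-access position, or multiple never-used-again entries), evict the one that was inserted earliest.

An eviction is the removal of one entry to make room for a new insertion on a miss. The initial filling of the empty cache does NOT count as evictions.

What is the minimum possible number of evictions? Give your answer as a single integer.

Answer: 12

Derivation:
OPT (Belady) simulation (capacity=2):
  1. access yak: MISS. Cache: [yak]
  2. access cow: MISS. Cache: [yak cow]
  3. access melon: MISS, evict cow (next use: step 10). Cache: [yak melon]
  4. access melon: HIT. Next use of melon: step 7. Cache: [yak melon]
  5. access ram: MISS, evict yak (next use: step 8). Cache: [melon ram]
  6. access ram: HIT. Next use of ram: step 14. Cache: [melon ram]
  7. access melon: HIT. Next use of melon: step 9. Cache: [melon ram]
  8. access yak: MISS, evict ram (next use: step 14). Cache: [melon yak]
  9. access melon: HIT. Next use of melon: step 11. Cache: [melon yak]
  10. access cow: MISS, evict yak (next use: step 18). Cache: [melon cow]
  11. access melon: HIT. Next use of melon: step 15. Cache: [melon cow]
  12. access cow: HIT. Next use of cow: step 13. Cache: [melon cow]
  13. access cow: HIT. Next use of cow: step 17. Cache: [melon cow]
  14. access ram: MISS, evict cow (next use: step 17). Cache: [melon ram]
  15. access melon: HIT. Next use of melon: step 16. Cache: [melon ram]
  16. access melon: HIT. Next use of melon: step 19. Cache: [melon ram]
  17. access cow: MISS, evict ram (next use: step 25). Cache: [melon cow]
  18. access yak: MISS, evict cow (next use: step 20). Cache: [melon yak]
  19. access melon: HIT. Next use of melon: step 22. Cache: [melon yak]
  20. access cow: MISS, evict yak (next use: step 23). Cache: [melon cow]
  21. access cow: HIT. Next use of cow: step 26. Cache: [melon cow]
  22. access melon: HIT. Next use of melon: step 27. Cache: [melon cow]
  23. access yak: MISS, evict melon (next use: step 27). Cache: [cow yak]
  24. access yak: HIT. Next use of yak: step 29. Cache: [cow yak]
  25. access ram: MISS, evict yak (next use: step 29). Cache: [cow ram]
  26. access cow: HIT. Next use of cow: never. Cache: [cow ram]
  27. access melon: MISS, evict cow (next use: never). Cache: [ram melon]
  28. access melon: HIT. Next use of melon: never. Cache: [ram melon]
  29. access yak: MISS, evict ram (next use: never). Cache: [melon yak]
Total: 15 hits, 14 misses, 12 evictions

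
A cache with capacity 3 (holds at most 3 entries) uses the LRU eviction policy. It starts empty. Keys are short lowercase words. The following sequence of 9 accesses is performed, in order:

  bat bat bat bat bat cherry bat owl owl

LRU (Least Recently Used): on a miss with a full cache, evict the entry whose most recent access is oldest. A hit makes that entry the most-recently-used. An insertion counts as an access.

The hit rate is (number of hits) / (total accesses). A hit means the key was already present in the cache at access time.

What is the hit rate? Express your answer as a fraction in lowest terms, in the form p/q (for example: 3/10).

Answer: 2/3

Derivation:
LRU simulation (capacity=3):
  1. access bat: MISS. Cache (LRU->MRU): [bat]
  2. access bat: HIT. Cache (LRU->MRU): [bat]
  3. access bat: HIT. Cache (LRU->MRU): [bat]
  4. access bat: HIT. Cache (LRU->MRU): [bat]
  5. access bat: HIT. Cache (LRU->MRU): [bat]
  6. access cherry: MISS. Cache (LRU->MRU): [bat cherry]
  7. access bat: HIT. Cache (LRU->MRU): [cherry bat]
  8. access owl: MISS. Cache (LRU->MRU): [cherry bat owl]
  9. access owl: HIT. Cache (LRU->MRU): [cherry bat owl]
Total: 6 hits, 3 misses, 0 evictions

Hit rate = 6/9 = 2/3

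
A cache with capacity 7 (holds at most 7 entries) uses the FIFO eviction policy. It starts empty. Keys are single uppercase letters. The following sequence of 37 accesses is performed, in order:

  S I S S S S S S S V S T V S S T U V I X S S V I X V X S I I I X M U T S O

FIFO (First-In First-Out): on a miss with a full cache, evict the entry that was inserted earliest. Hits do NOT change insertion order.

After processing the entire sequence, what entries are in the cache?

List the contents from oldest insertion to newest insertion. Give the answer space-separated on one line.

Answer: I V T U X M O

Derivation:
FIFO simulation (capacity=7):
  1. access S: MISS. Cache (old->new): [S]
  2. access I: MISS. Cache (old->new): [S I]
  3. access S: HIT. Cache (old->new): [S I]
  4. access S: HIT. Cache (old->new): [S I]
  5. access S: HIT. Cache (old->new): [S I]
  6. access S: HIT. Cache (old->new): [S I]
  7. access S: HIT. Cache (old->new): [S I]
  8. access S: HIT. Cache (old->new): [S I]
  9. access S: HIT. Cache (old->new): [S I]
  10. access V: MISS. Cache (old->new): [S I V]
  11. access S: HIT. Cache (old->new): [S I V]
  12. access T: MISS. Cache (old->new): [S I V T]
  13. access V: HIT. Cache (old->new): [S I V T]
  14. access S: HIT. Cache (old->new): [S I V T]
  15. access S: HIT. Cache (old->new): [S I V T]
  16. access T: HIT. Cache (old->new): [S I V T]
  17. access U: MISS. Cache (old->new): [S I V T U]
  18. access V: HIT. Cache (old->new): [S I V T U]
  19. access I: HIT. Cache (old->new): [S I V T U]
  20. access X: MISS. Cache (old->new): [S I V T U X]
  21. access S: HIT. Cache (old->new): [S I V T U X]
  22. access S: HIT. Cache (old->new): [S I V T U X]
  23. access V: HIT. Cache (old->new): [S I V T U X]
  24. access I: HIT. Cache (old->new): [S I V T U X]
  25. access X: HIT. Cache (old->new): [S I V T U X]
  26. access V: HIT. Cache (old->new): [S I V T U X]
  27. access X: HIT. Cache (old->new): [S I V T U X]
  28. access S: HIT. Cache (old->new): [S I V T U X]
  29. access I: HIT. Cache (old->new): [S I V T U X]
  30. access I: HIT. Cache (old->new): [S I V T U X]
  31. access I: HIT. Cache (old->new): [S I V T U X]
  32. access X: HIT. Cache (old->new): [S I V T U X]
  33. access M: MISS. Cache (old->new): [S I V T U X M]
  34. access U: HIT. Cache (old->new): [S I V T U X M]
  35. access T: HIT. Cache (old->new): [S I V T U X M]
  36. access S: HIT. Cache (old->new): [S I V T U X M]
  37. access O: MISS, evict S. Cache (old->new): [I V T U X M O]
Total: 29 hits, 8 misses, 1 evictions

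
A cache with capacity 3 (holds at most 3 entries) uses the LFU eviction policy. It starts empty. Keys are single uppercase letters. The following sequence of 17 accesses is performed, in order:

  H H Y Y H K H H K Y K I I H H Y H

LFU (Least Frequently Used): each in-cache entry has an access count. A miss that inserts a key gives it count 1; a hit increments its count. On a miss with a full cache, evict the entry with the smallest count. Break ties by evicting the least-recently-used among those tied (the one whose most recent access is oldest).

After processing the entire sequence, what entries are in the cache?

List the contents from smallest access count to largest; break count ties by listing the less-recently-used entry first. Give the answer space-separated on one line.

Answer: Y K H

Derivation:
LFU simulation (capacity=3):
  1. access H: MISS. Cache: [H(c=1)]
  2. access H: HIT, count now 2. Cache: [H(c=2)]
  3. access Y: MISS. Cache: [Y(c=1) H(c=2)]
  4. access Y: HIT, count now 2. Cache: [H(c=2) Y(c=2)]
  5. access H: HIT, count now 3. Cache: [Y(c=2) H(c=3)]
  6. access K: MISS. Cache: [K(c=1) Y(c=2) H(c=3)]
  7. access H: HIT, count now 4. Cache: [K(c=1) Y(c=2) H(c=4)]
  8. access H: HIT, count now 5. Cache: [K(c=1) Y(c=2) H(c=5)]
  9. access K: HIT, count now 2. Cache: [Y(c=2) K(c=2) H(c=5)]
  10. access Y: HIT, count now 3. Cache: [K(c=2) Y(c=3) H(c=5)]
  11. access K: HIT, count now 3. Cache: [Y(c=3) K(c=3) H(c=5)]
  12. access I: MISS, evict Y(c=3). Cache: [I(c=1) K(c=3) H(c=5)]
  13. access I: HIT, count now 2. Cache: [I(c=2) K(c=3) H(c=5)]
  14. access H: HIT, count now 6. Cache: [I(c=2) K(c=3) H(c=6)]
  15. access H: HIT, count now 7. Cache: [I(c=2) K(c=3) H(c=7)]
  16. access Y: MISS, evict I(c=2). Cache: [Y(c=1) K(c=3) H(c=7)]
  17. access H: HIT, count now 8. Cache: [Y(c=1) K(c=3) H(c=8)]
Total: 12 hits, 5 misses, 2 evictions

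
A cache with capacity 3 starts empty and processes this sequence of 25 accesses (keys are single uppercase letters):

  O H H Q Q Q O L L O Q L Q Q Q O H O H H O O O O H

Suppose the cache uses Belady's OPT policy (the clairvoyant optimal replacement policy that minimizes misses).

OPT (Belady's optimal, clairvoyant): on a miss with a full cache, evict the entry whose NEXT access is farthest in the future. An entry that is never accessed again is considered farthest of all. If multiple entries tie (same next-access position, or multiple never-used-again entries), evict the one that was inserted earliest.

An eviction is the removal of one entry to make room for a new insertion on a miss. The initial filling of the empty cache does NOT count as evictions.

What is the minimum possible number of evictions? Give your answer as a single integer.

Answer: 2

Derivation:
OPT (Belady) simulation (capacity=3):
  1. access O: MISS. Cache: [O]
  2. access H: MISS. Cache: [O H]
  3. access H: HIT. Next use of H: step 17. Cache: [O H]
  4. access Q: MISS. Cache: [O H Q]
  5. access Q: HIT. Next use of Q: step 6. Cache: [O H Q]
  6. access Q: HIT. Next use of Q: step 11. Cache: [O H Q]
  7. access O: HIT. Next use of O: step 10. Cache: [O H Q]
  8. access L: MISS, evict H (next use: step 17). Cache: [O Q L]
  9. access L: HIT. Next use of L: step 12. Cache: [O Q L]
  10. access O: HIT. Next use of O: step 16. Cache: [O Q L]
  11. access Q: HIT. Next use of Q: step 13. Cache: [O Q L]
  12. access L: HIT. Next use of L: never. Cache: [O Q L]
  13. access Q: HIT. Next use of Q: step 14. Cache: [O Q L]
  14. access Q: HIT. Next use of Q: step 15. Cache: [O Q L]
  15. access Q: HIT. Next use of Q: never. Cache: [O Q L]
  16. access O: HIT. Next use of O: step 18. Cache: [O Q L]
  17. access H: MISS, evict Q (next use: never). Cache: [O L H]
  18. access O: HIT. Next use of O: step 21. Cache: [O L H]
  19. access H: HIT. Next use of H: step 20. Cache: [O L H]
  20. access H: HIT. Next use of H: step 25. Cache: [O L H]
  21. access O: HIT. Next use of O: step 22. Cache: [O L H]
  22. access O: HIT. Next use of O: step 23. Cache: [O L H]
  23. access O: HIT. Next use of O: step 24. Cache: [O L H]
  24. access O: HIT. Next use of O: never. Cache: [O L H]
  25. access H: HIT. Next use of H: never. Cache: [O L H]
Total: 20 hits, 5 misses, 2 evictions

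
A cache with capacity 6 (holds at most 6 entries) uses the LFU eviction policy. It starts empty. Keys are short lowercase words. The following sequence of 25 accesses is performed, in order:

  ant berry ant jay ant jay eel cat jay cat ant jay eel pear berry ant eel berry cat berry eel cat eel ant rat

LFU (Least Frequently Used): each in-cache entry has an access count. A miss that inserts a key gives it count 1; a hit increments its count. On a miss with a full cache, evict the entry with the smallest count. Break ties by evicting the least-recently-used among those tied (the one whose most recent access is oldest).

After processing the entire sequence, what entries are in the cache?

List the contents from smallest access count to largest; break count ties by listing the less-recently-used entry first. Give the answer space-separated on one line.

LFU simulation (capacity=6):
  1. access ant: MISS. Cache: [ant(c=1)]
  2. access berry: MISS. Cache: [ant(c=1) berry(c=1)]
  3. access ant: HIT, count now 2. Cache: [berry(c=1) ant(c=2)]
  4. access jay: MISS. Cache: [berry(c=1) jay(c=1) ant(c=2)]
  5. access ant: HIT, count now 3. Cache: [berry(c=1) jay(c=1) ant(c=3)]
  6. access jay: HIT, count now 2. Cache: [berry(c=1) jay(c=2) ant(c=3)]
  7. access eel: MISS. Cache: [berry(c=1) eel(c=1) jay(c=2) ant(c=3)]
  8. access cat: MISS. Cache: [berry(c=1) eel(c=1) cat(c=1) jay(c=2) ant(c=3)]
  9. access jay: HIT, count now 3. Cache: [berry(c=1) eel(c=1) cat(c=1) ant(c=3) jay(c=3)]
  10. access cat: HIT, count now 2. Cache: [berry(c=1) eel(c=1) cat(c=2) ant(c=3) jay(c=3)]
  11. access ant: HIT, count now 4. Cache: [berry(c=1) eel(c=1) cat(c=2) jay(c=3) ant(c=4)]
  12. access jay: HIT, count now 4. Cache: [berry(c=1) eel(c=1) cat(c=2) ant(c=4) jay(c=4)]
  13. access eel: HIT, count now 2. Cache: [berry(c=1) cat(c=2) eel(c=2) ant(c=4) jay(c=4)]
  14. access pear: MISS. Cache: [berry(c=1) pear(c=1) cat(c=2) eel(c=2) ant(c=4) jay(c=4)]
  15. access berry: HIT, count now 2. Cache: [pear(c=1) cat(c=2) eel(c=2) berry(c=2) ant(c=4) jay(c=4)]
  16. access ant: HIT, count now 5. Cache: [pear(c=1) cat(c=2) eel(c=2) berry(c=2) jay(c=4) ant(c=5)]
  17. access eel: HIT, count now 3. Cache: [pear(c=1) cat(c=2) berry(c=2) eel(c=3) jay(c=4) ant(c=5)]
  18. access berry: HIT, count now 3. Cache: [pear(c=1) cat(c=2) eel(c=3) berry(c=3) jay(c=4) ant(c=5)]
  19. access cat: HIT, count now 3. Cache: [pear(c=1) eel(c=3) berry(c=3) cat(c=3) jay(c=4) ant(c=5)]
  20. access berry: HIT, count now 4. Cache: [pear(c=1) eel(c=3) cat(c=3) jay(c=4) berry(c=4) ant(c=5)]
  21. access eel: HIT, count now 4. Cache: [pear(c=1) cat(c=3) jay(c=4) berry(c=4) eel(c=4) ant(c=5)]
  22. access cat: HIT, count now 4. Cache: [pear(c=1) jay(c=4) berry(c=4) eel(c=4) cat(c=4) ant(c=5)]
  23. access eel: HIT, count now 5. Cache: [pear(c=1) jay(c=4) berry(c=4) cat(c=4) ant(c=5) eel(c=5)]
  24. access ant: HIT, count now 6. Cache: [pear(c=1) jay(c=4) berry(c=4) cat(c=4) eel(c=5) ant(c=6)]
  25. access rat: MISS, evict pear(c=1). Cache: [rat(c=1) jay(c=4) berry(c=4) cat(c=4) eel(c=5) ant(c=6)]
Total: 18 hits, 7 misses, 1 evictions

Answer: rat jay berry cat eel ant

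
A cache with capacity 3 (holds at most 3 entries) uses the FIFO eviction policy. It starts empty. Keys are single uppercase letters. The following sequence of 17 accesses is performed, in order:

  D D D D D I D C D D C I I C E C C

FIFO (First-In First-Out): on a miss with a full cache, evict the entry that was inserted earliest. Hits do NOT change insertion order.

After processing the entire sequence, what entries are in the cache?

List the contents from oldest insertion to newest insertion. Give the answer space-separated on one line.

Answer: I C E

Derivation:
FIFO simulation (capacity=3):
  1. access D: MISS. Cache (old->new): [D]
  2. access D: HIT. Cache (old->new): [D]
  3. access D: HIT. Cache (old->new): [D]
  4. access D: HIT. Cache (old->new): [D]
  5. access D: HIT. Cache (old->new): [D]
  6. access I: MISS. Cache (old->new): [D I]
  7. access D: HIT. Cache (old->new): [D I]
  8. access C: MISS. Cache (old->new): [D I C]
  9. access D: HIT. Cache (old->new): [D I C]
  10. access D: HIT. Cache (old->new): [D I C]
  11. access C: HIT. Cache (old->new): [D I C]
  12. access I: HIT. Cache (old->new): [D I C]
  13. access I: HIT. Cache (old->new): [D I C]
  14. access C: HIT. Cache (old->new): [D I C]
  15. access E: MISS, evict D. Cache (old->new): [I C E]
  16. access C: HIT. Cache (old->new): [I C E]
  17. access C: HIT. Cache (old->new): [I C E]
Total: 13 hits, 4 misses, 1 evictions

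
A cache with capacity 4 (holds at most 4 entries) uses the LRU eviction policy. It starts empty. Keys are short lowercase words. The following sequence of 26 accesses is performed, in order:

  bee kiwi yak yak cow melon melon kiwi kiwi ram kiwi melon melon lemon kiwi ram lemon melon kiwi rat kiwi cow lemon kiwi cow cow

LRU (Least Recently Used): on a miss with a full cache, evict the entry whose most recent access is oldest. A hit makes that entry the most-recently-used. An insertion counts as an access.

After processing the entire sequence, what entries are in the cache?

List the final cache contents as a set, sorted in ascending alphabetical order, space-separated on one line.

LRU simulation (capacity=4):
  1. access bee: MISS. Cache (LRU->MRU): [bee]
  2. access kiwi: MISS. Cache (LRU->MRU): [bee kiwi]
  3. access yak: MISS. Cache (LRU->MRU): [bee kiwi yak]
  4. access yak: HIT. Cache (LRU->MRU): [bee kiwi yak]
  5. access cow: MISS. Cache (LRU->MRU): [bee kiwi yak cow]
  6. access melon: MISS, evict bee. Cache (LRU->MRU): [kiwi yak cow melon]
  7. access melon: HIT. Cache (LRU->MRU): [kiwi yak cow melon]
  8. access kiwi: HIT. Cache (LRU->MRU): [yak cow melon kiwi]
  9. access kiwi: HIT. Cache (LRU->MRU): [yak cow melon kiwi]
  10. access ram: MISS, evict yak. Cache (LRU->MRU): [cow melon kiwi ram]
  11. access kiwi: HIT. Cache (LRU->MRU): [cow melon ram kiwi]
  12. access melon: HIT. Cache (LRU->MRU): [cow ram kiwi melon]
  13. access melon: HIT. Cache (LRU->MRU): [cow ram kiwi melon]
  14. access lemon: MISS, evict cow. Cache (LRU->MRU): [ram kiwi melon lemon]
  15. access kiwi: HIT. Cache (LRU->MRU): [ram melon lemon kiwi]
  16. access ram: HIT. Cache (LRU->MRU): [melon lemon kiwi ram]
  17. access lemon: HIT. Cache (LRU->MRU): [melon kiwi ram lemon]
  18. access melon: HIT. Cache (LRU->MRU): [kiwi ram lemon melon]
  19. access kiwi: HIT. Cache (LRU->MRU): [ram lemon melon kiwi]
  20. access rat: MISS, evict ram. Cache (LRU->MRU): [lemon melon kiwi rat]
  21. access kiwi: HIT. Cache (LRU->MRU): [lemon melon rat kiwi]
  22. access cow: MISS, evict lemon. Cache (LRU->MRU): [melon rat kiwi cow]
  23. access lemon: MISS, evict melon. Cache (LRU->MRU): [rat kiwi cow lemon]
  24. access kiwi: HIT. Cache (LRU->MRU): [rat cow lemon kiwi]
  25. access cow: HIT. Cache (LRU->MRU): [rat lemon kiwi cow]
  26. access cow: HIT. Cache (LRU->MRU): [rat lemon kiwi cow]
Total: 16 hits, 10 misses, 6 evictions

Answer: cow kiwi lemon rat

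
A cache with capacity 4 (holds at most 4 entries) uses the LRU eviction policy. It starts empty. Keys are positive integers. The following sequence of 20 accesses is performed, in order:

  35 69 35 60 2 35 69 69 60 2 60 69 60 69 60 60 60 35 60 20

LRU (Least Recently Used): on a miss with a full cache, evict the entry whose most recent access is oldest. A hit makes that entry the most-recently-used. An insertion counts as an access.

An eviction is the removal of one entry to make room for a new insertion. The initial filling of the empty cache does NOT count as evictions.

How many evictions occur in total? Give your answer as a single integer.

Answer: 1

Derivation:
LRU simulation (capacity=4):
  1. access 35: MISS. Cache (LRU->MRU): [35]
  2. access 69: MISS. Cache (LRU->MRU): [35 69]
  3. access 35: HIT. Cache (LRU->MRU): [69 35]
  4. access 60: MISS. Cache (LRU->MRU): [69 35 60]
  5. access 2: MISS. Cache (LRU->MRU): [69 35 60 2]
  6. access 35: HIT. Cache (LRU->MRU): [69 60 2 35]
  7. access 69: HIT. Cache (LRU->MRU): [60 2 35 69]
  8. access 69: HIT. Cache (LRU->MRU): [60 2 35 69]
  9. access 60: HIT. Cache (LRU->MRU): [2 35 69 60]
  10. access 2: HIT. Cache (LRU->MRU): [35 69 60 2]
  11. access 60: HIT. Cache (LRU->MRU): [35 69 2 60]
  12. access 69: HIT. Cache (LRU->MRU): [35 2 60 69]
  13. access 60: HIT. Cache (LRU->MRU): [35 2 69 60]
  14. access 69: HIT. Cache (LRU->MRU): [35 2 60 69]
  15. access 60: HIT. Cache (LRU->MRU): [35 2 69 60]
  16. access 60: HIT. Cache (LRU->MRU): [35 2 69 60]
  17. access 60: HIT. Cache (LRU->MRU): [35 2 69 60]
  18. access 35: HIT. Cache (LRU->MRU): [2 69 60 35]
  19. access 60: HIT. Cache (LRU->MRU): [2 69 35 60]
  20. access 20: MISS, evict 2. Cache (LRU->MRU): [69 35 60 20]
Total: 15 hits, 5 misses, 1 evictions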